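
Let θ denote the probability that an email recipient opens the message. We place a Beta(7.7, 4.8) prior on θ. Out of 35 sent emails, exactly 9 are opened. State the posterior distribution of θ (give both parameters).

The binomial likelihood is conjugate to the Beta prior: with 9 successes and 26 failures, the posterior is Beta(7.7+9, 4.8+26) = Beta(16.7, 30.8).

Posterior: Beta(16.7, 30.8)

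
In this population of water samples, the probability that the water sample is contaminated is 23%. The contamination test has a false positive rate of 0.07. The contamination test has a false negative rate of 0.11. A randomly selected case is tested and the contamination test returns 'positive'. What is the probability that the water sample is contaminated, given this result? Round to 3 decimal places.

P(H | E) ≈ 0.792

Let H be the event that the water sample is contaminated. P(H) = 0.23, so P(¬H) = 0.77. With E the 'positive' result, P(E|H) = 0.89 and P(E|¬H) = 0.07.
P(E) = 0.89·0.23 + 0.07·0.77 = 0.20470 + 0.053900 = 0.25860.
By Bayes' theorem, P(H|E) = 0.20470 / 0.25860 = 0.792.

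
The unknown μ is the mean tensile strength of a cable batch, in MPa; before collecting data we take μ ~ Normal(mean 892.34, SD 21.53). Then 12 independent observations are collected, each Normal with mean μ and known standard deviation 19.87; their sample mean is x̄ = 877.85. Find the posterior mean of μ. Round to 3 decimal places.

Posterior mean ≈ 878.810

Prior precision 1/τ₀² = 1/21.53² = 0.00215731; data precision n/σ² = 12/19.87² = 0.0303938.
Posterior precision = 0.00215731 + 0.0303938 = 0.0325511.
Posterior mean = (0.00215731·892.34 + 0.0303938·877.85) / 0.0325511 = 878.810.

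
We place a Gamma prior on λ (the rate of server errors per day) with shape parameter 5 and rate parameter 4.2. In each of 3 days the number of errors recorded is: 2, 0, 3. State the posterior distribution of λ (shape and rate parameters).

Posterior: Gamma(shape=10, rate=7.2)

The Poisson likelihood adds the total count to the shape and the number of exposure periods to the rate. Here ∑xᵢ = 5 and n = 3, so shape 5→10 and rate 4.2→7.2.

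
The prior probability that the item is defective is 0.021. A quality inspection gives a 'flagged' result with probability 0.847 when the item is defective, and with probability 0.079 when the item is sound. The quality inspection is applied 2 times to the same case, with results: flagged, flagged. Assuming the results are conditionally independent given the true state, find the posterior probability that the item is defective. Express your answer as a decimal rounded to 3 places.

Let H be the event that the item is defective; start with P(H) = 0.021. P('flagged'|H) = 0.847, P('flagged'|¬H) = 0.079.
Update on result 1 ('flagged'): P(H) ← 0.847·0.0210 / (0.847·0.0210 + 0.079·0.9790) = 0.017787/0.095128 = 0.1870.
Update on result 2 ('flagged'): P(H) ← 0.847·0.1870 / (0.847·0.1870 + 0.079·0.8130) = 0.15837/0.22260 = 0.7115.

Posterior P(H) ≈ 0.711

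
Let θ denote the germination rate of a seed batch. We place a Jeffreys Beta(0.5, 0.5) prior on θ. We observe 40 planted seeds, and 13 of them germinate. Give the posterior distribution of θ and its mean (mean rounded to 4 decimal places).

Posterior: Beta(13.5, 27.5); mean ≈ 0.3293

The binomial likelihood is conjugate to the Beta prior: with 13 successes and 27 failures, the posterior is Beta(0.5+13, 0.5+27) = Beta(13.5, 27.5).
Posterior mean = α/(α+β) = 13.5/41 = 0.3293.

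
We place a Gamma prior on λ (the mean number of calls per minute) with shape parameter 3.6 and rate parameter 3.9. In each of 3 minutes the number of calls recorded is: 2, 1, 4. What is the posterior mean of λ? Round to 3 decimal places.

Posterior mean ≈ 1.536

The Poisson likelihood adds the total count to the shape and the number of exposure periods to the rate. Here ∑xᵢ = 7 and n = 3, so shape 3.6→10.6 and rate 3.9→6.9.
E[λ | data] = 10.6/6.9 = 1.536.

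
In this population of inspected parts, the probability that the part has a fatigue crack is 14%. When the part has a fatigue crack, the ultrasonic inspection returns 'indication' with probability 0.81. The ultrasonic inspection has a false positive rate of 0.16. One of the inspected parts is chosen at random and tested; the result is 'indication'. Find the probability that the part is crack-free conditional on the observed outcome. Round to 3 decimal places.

Write H for 'the part has a fatigue crack'. Prior odds H:¬H = 0.14/0.86 = 0.16279. For the 'indication' outcome, the likelihood ratio is 0.81/0.16 = 5.0625.
Posterior odds = 0.16279 × 5.0625 = 0.82413, so P(H|E) = 0.82413/(1+0.82413) = 0.452. Then P(¬H|E) = 1 − 0.452 = 0.548.

P(¬H | E) ≈ 0.548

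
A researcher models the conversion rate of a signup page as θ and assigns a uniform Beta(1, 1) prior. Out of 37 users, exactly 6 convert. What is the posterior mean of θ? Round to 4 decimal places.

The binomial likelihood is conjugate to the Beta prior: with 6 successes and 31 failures, the posterior is Beta(1+6, 1+31) = Beta(7, 32).
Posterior mean = α/(α+β) = 7/39 = 0.1795.

Posterior mean ≈ 0.1795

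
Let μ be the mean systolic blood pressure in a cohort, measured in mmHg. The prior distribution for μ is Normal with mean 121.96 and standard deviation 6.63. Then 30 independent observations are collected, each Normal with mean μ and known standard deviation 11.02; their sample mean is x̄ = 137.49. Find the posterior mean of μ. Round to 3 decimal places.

Posterior mean ≈ 136.180

With known σ, the Normal prior is conjugate. Weight on the data is w = (n/σ²)/(n/σ² + 1/τ₀²) = 0.247035/(0.247035+0.0227496) = 0.91568.
Posterior mean = w·x̄ + (1−w)·μ₀ = 0.91568·137.49 + 0.084325·121.96 = 136.180.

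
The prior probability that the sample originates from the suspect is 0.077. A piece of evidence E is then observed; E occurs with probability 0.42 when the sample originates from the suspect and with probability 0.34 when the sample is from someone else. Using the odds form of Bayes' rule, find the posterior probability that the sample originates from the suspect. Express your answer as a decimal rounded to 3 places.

Prior odds = 0.077/(1−0.077) = 0.083424. In log-odds, ln(0.083424) = -2.4838.
Add log likelihood ratio: ln(1.2353) = 0.21131.
Posterior log-odds = -2.2725, so posterior odds = exp(-2.2725) = 0.10305. Converting, P(H|E) = 0.10305/1.1031 = 0.093.

Posterior probability ≈ 0.093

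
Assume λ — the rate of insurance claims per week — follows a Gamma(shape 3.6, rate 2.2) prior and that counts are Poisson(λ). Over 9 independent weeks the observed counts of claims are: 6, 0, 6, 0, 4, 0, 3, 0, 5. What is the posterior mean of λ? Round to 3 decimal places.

Posterior mean ≈ 2.464

Total count ∑xᵢ = 24 over n = 9 weeks.
Gamma is conjugate to the Poisson likelihood: posterior is Gamma(shape = 3.6+24 = 27.6, rate = 2.2+9 = 11.2).
E[λ | data] = 27.6/11.2 = 2.464.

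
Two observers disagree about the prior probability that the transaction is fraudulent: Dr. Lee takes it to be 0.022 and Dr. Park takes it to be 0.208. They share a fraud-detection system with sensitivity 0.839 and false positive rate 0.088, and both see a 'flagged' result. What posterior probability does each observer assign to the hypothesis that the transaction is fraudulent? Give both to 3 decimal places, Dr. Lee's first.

Dr. Lee: 0.177; Dr. Park: 0.715

The likelihood ratio for a 'flagged' result is 0.839/0.088 = 9.5341.
Dr. Lee: prior odds 0.022/0.978 = 0.022495; posterior odds 0.21447; posterior probability 0.177.
Dr. Park: prior odds 0.208/0.792 = 0.26263; posterior odds 2.5039; posterior probability 0.715.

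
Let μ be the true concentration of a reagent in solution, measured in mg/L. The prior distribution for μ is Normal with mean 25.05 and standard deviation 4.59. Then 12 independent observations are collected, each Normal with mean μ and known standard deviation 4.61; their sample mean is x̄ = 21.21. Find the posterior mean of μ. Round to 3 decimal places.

With known σ, the Normal prior is conjugate. Weight on the data is w = (n/σ²)/(n/σ² + 1/τ₀²) = 0.564650/(0.564650+0.0474651) = 0.92246.
Posterior mean = w·x̄ + (1−w)·μ₀ = 0.92246·21.21 + 0.077543·25.05 = 21.508.

Posterior mean ≈ 21.508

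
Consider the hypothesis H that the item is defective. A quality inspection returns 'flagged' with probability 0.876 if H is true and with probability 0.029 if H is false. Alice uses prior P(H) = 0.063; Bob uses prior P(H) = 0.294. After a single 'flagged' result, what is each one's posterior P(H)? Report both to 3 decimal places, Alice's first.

Alice: 0.670; Bob: 0.926

The likelihood ratio for a 'flagged' result is 0.876/0.029 = 30.207.
Alice: prior odds 0.063/0.937 = 0.067236; posterior odds 2.0310; posterior probability 0.670.
Bob: prior odds 0.294/0.706 = 0.41643; posterior odds 12.579; posterior probability 0.926.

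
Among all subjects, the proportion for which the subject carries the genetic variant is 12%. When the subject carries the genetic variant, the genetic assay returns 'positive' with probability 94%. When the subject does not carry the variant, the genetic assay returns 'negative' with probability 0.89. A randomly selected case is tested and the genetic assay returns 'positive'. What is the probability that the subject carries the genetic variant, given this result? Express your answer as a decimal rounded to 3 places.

P(H | E) ≈ 0.538

Let H be the event that the subject carries the genetic variant. P(H) = 0.12, so P(¬H) = 0.88. With E the 'positive' result, P(E|H) = 0.94 and P(E|¬H) = 0.11.
P(E) = 0.94·0.12 + 0.11·0.88 = 0.11280 + 0.096800 = 0.20960.
By Bayes' theorem, P(H|E) = 0.11280 / 0.20960 = 0.538.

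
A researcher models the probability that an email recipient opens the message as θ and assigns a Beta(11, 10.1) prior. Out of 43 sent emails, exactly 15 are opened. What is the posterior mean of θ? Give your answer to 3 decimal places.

The binomial likelihood is conjugate to the Beta prior: with 15 successes and 28 failures, the posterior is Beta(11+15, 10.1+28) = Beta(26, 38.1).
Posterior mean = α/(α+β) = 26/64.1 = 0.406.

Posterior mean ≈ 0.406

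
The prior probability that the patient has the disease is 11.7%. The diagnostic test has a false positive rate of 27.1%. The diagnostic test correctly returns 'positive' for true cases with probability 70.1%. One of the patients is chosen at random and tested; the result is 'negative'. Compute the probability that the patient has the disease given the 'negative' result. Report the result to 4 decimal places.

Write H for 'the patient has the disease'. Prior odds H:¬H = 0.117/0.883 = 0.13250. For the 'negative' outcome, the likelihood ratio is 0.299/0.729 = 0.41015.
Posterior odds = 0.13250 × 0.41015 = 0.054346, so P(H|E) = 0.054346/(1+0.054346) = 0.0515.

P(H | E) ≈ 0.0515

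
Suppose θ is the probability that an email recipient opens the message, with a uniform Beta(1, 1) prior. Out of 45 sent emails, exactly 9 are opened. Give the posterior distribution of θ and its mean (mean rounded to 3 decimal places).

Posterior: Beta(10, 37); mean ≈ 0.213

Observing 9 successes and 36 failures updates Beta(1, 1) by adding the success and failure counts to the two shape parameters: α = 1+9 = 10, β = 1+36 = 37.
E[θ | data] = 10/(10+37) = 0.213.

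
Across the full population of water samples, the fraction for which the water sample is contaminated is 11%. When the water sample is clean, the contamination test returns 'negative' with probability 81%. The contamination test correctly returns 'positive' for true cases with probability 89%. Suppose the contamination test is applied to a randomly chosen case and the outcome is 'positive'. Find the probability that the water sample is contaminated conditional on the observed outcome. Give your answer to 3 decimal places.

P(H | E) ≈ 0.367

Write H for 'the water sample is contaminated'. Prior odds H:¬H = 0.11/0.89 = 0.12360. For the 'positive' outcome, the likelihood ratio is 0.89/0.19 = 4.6842.
Posterior odds = 0.12360 × 4.6842 = 0.57895, so P(H|E) = 0.57895/(1+0.57895) = 0.367.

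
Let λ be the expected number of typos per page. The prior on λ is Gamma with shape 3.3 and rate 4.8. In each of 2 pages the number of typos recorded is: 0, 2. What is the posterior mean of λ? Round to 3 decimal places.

Posterior mean ≈ 0.779

The Poisson likelihood adds the total count to the shape and the number of exposure periods to the rate. Here ∑xᵢ = 2 and n = 2, so shape 3.3→5.3 and rate 4.8→6.8.
Posterior mean = shape/rate = 5.3/6.8 = 0.779.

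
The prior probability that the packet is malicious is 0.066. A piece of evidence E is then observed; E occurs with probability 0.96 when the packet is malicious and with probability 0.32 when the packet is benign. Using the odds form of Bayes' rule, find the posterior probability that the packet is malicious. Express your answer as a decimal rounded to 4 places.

Prior odds = 0.066/(1−0.066) = 0.070664. In log-odds, ln(0.070664) = -2.6498.
Add log likelihood ratio: ln(3.0000) = 1.0986.
Posterior log-odds = -1.5512, so posterior odds = exp(-1.5512) = 0.21199. Converting, P(H|E) = 0.21199/1.2120 = 0.1749.

Posterior probability ≈ 0.1749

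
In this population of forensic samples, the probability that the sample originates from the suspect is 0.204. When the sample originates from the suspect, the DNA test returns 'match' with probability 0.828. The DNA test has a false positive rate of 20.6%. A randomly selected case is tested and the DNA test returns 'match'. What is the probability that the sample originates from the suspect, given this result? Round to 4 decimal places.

P(H | E) ≈ 0.5074

Write H for 'the sample originates from the suspect'. Prior odds H:¬H = 0.204/0.796 = 0.25628. For the 'match' outcome, the likelihood ratio is 0.828/0.206 = 4.0194.
Posterior odds = 0.25628 × 4.0194 = 1.0301, so P(H|E) = 1.0301/(1+1.0301) = 0.5074.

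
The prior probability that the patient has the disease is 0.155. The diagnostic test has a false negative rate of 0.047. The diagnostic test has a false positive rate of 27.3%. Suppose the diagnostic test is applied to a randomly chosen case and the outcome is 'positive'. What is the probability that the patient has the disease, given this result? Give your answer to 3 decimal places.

P(H | E) ≈ 0.390

Write H for 'the patient has the disease'. Prior odds H:¬H = 0.155/0.845 = 0.18343. For the 'positive' outcome, the likelihood ratio is 0.953/0.273 = 3.4908.
Posterior odds = 0.18343 × 3.4908 = 0.64033, so P(H|E) = 0.64033/(1+0.64033) = 0.390.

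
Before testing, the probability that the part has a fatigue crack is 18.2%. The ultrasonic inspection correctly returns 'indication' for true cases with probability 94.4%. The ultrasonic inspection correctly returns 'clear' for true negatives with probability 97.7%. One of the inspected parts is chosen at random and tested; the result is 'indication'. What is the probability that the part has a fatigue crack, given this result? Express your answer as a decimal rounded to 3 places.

Write H for 'the part has a fatigue crack'. Prior odds H:¬H = 0.182/0.818 = 0.22249. For the 'indication' outcome, the likelihood ratio is 0.944/0.023 = 41.043.
Posterior odds = 0.22249 × 41.043 = 9.1319, so P(H|E) = 9.1319/(1+9.1319) = 0.901.

P(H | E) ≈ 0.901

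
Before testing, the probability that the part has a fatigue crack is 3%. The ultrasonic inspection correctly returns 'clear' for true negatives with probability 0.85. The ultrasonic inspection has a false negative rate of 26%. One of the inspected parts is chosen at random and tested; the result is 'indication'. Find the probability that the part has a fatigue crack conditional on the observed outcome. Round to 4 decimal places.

P(H | E) ≈ 0.1324

Write H for 'the part has a fatigue crack'. Prior odds H:¬H = 0.03/0.97 = 0.030928. For the 'indication' outcome, the likelihood ratio is 0.74/0.15 = 4.9333.
Posterior odds = 0.030928 × 4.9333 = 0.15258, so P(H|E) = 0.15258/(1+0.15258) = 0.1324.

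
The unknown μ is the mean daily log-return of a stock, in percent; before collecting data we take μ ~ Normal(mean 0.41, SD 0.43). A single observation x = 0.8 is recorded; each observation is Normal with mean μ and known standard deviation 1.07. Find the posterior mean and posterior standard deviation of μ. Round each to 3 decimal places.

Prior precision 1/τ₀² = 1/0.43² = 5.40833; data precision n/σ² = 1/1.07² = 0.873439.
Posterior precision = 5.40833 + 0.873439 = 6.28177, giving posterior SD = 1/√6.28177 = 0.399.
Posterior mean = (5.40833·0.41 + 0.873439·0.8) / 6.28177 = 0.464.

Posterior mean ≈ 0.464; posterior SD ≈ 0.399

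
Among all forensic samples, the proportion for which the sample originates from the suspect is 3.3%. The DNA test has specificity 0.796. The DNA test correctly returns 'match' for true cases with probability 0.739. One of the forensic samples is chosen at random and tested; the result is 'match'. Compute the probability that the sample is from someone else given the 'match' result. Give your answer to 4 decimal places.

Write H for 'the sample originates from the suspect'. Prior odds H:¬H = 0.033/0.967 = 0.034126. For the 'match' outcome, the likelihood ratio is 0.739/0.204 = 3.6225.
Posterior odds = 0.034126 × 3.6225 = 0.12362, so P(H|E) = 0.12362/(1+0.12362) = 0.1100. Then P(¬H|E) = 1 − 0.1100 = 0.8900.

P(¬H | E) ≈ 0.8900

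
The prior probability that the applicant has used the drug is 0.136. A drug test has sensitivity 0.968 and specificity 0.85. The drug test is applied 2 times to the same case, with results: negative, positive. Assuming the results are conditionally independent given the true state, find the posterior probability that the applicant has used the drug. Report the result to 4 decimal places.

Let H be the event that the applicant has used the drug; start with P(H) = 0.136. P('positive'|H) = 0.968, P('positive'|¬H) = 0.15.
Update on result 1 ('negative'): P(H) ← 0.032·0.1360 / (0.032·0.1360 + 0.85·0.8640) = 0.0043520/0.73875 = 0.0059.
Update on result 2 ('positive'): P(H) ← 0.968·0.0059 / (0.968·0.0059 + 0.15·0.9941) = 0.0057025/0.15482 = 0.0368.

Posterior P(H) ≈ 0.0368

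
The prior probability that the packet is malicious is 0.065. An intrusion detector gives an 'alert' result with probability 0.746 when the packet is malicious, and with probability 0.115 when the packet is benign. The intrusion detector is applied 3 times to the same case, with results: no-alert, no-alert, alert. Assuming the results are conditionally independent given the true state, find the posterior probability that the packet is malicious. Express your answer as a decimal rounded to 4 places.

Let H be the event that the packet is malicious; start with P(H) = 0.065. P('alert'|H) = 0.746, P('alert'|¬H) = 0.115.
Update on result 1 ('no-alert'): P(H) ← 0.254·0.0650 / (0.254·0.0650 + 0.885·0.9350) = 0.016510/0.84399 = 0.0196.
Update on result 2 ('no-alert'): P(H) ← 0.254·0.0196 / (0.254·0.0196 + 0.885·0.9804) = 0.0049687/0.87266 = 0.0057.
Update on result 3 ('alert'): P(H) ← 0.746·0.0057 / (0.746·0.0057 + 0.115·0.9943) = 0.0042476/0.11859 = 0.0358.

Posterior P(H) ≈ 0.0358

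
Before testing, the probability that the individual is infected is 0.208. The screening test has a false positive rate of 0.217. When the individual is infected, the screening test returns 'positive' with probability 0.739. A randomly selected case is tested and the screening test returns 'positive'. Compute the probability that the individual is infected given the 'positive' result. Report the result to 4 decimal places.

P(H | E) ≈ 0.4721

Write H for 'the individual is infected'. Prior odds H:¬H = 0.208/0.792 = 0.26263. For the 'positive' outcome, the likelihood ratio is 0.739/0.217 = 3.4055.
Posterior odds = 0.26263 × 3.4055 = 0.89438, so P(H|E) = 0.89438/(1+0.89438) = 0.4721.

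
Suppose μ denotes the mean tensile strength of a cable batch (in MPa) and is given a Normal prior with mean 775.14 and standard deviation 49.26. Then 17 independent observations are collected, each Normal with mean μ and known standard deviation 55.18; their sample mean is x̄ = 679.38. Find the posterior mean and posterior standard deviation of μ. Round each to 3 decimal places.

With known σ, the Normal prior is conjugate. Weight on the data is w = (n/σ²)/(n/σ² + 1/τ₀²) = 0.00558323/(0.00558323+0.00041211) = 0.93126.
Posterior mean = w·x̄ + (1−w)·μ₀ = 0.93126·679.38 + 0.068738·775.14 = 685.962. Posterior variance = 1/(0.00558323+0.00041211) = 166.796, so SD = 12.915.

Posterior mean ≈ 685.962; posterior SD ≈ 12.915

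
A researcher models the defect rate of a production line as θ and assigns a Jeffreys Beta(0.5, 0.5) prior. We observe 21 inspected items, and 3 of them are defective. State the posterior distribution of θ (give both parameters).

The binomial likelihood is conjugate to the Beta prior: with 3 successes and 18 failures, the posterior is Beta(0.5+3, 0.5+18) = Beta(3.5, 18.5).

Posterior: Beta(3.5, 18.5)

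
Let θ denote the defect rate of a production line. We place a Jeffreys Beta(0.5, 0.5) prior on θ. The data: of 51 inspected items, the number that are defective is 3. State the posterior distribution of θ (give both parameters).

Posterior: Beta(3.5, 48.5)

The binomial likelihood is conjugate to the Beta prior: with 3 successes and 48 failures, the posterior is Beta(0.5+3, 0.5+48) = Beta(3.5, 48.5).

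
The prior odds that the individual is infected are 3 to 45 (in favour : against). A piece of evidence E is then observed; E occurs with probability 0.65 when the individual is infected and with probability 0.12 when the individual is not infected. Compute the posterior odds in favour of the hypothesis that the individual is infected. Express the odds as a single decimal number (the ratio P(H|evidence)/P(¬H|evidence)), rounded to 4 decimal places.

Posterior odds ≈ 0.3611

Prior odds = 3/45 = 0.066667. In log-odds, ln(0.066667) = -2.7081.
Add log likelihood ratio: ln(5.4167) = 1.6895.
Posterior log-odds = -1.0186, so posterior odds = exp(-1.0186) = 0.36111.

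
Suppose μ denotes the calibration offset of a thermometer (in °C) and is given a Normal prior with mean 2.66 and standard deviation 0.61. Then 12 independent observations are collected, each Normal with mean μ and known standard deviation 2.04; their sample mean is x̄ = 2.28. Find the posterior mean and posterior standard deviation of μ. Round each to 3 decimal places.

Prior precision 1/τ₀² = 1/0.61² = 2.68745; data precision n/σ² = 12/2.04² = 2.88351.
Posterior precision = 2.68745 + 2.88351 = 5.57096, giving posterior SD = 1/√5.57096 = 0.424.
Posterior mean = (2.68745·2.66 + 2.88351·2.28) / 5.57096 = 2.463.

Posterior mean ≈ 2.463; posterior SD ≈ 0.424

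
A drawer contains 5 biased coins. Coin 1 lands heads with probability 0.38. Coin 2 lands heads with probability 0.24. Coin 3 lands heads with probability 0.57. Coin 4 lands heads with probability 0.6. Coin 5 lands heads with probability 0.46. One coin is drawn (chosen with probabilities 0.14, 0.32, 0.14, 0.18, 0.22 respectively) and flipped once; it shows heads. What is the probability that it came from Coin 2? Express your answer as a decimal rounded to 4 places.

P(heads|C1) = 0.38; P(heads|C2) = 0.24; P(heads|C3) = 0.57; P(heads|C4) = 0.6; P(heads|C5) = 0.46.
Prior × likelihood for each source: 0.14·0.38=0.05320, 0.32·0.24=0.07680, 0.14·0.57=0.07980, 0.18·0.6=0.1080, 0.22·0.46=0.1012. Summing gives P(heads) = 0.41900.
P(Coin 2 | heads) = 0.07680 / 0.41900 = 0.1833.

Posterior probability ≈ 0.1833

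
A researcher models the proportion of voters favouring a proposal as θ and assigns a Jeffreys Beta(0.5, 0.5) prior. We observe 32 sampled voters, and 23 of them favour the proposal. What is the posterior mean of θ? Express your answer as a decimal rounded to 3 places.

Posterior mean ≈ 0.712

Observing 23 successes and 9 failures updates Beta(0.5, 0.5) by adding the success and failure counts to the two shape parameters: α = 0.5+23 = 23.5, β = 0.5+9 = 9.5.
E[θ | data] = 23.5/(23.5+9.5) = 0.712.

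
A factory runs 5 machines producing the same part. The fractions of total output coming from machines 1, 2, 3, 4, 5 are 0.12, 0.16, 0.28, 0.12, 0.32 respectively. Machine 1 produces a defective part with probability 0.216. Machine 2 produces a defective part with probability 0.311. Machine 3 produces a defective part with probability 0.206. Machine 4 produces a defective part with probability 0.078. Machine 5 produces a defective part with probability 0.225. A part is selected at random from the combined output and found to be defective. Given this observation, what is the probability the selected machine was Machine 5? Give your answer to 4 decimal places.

Posterior probability ≈ 0.3353

P(defective|M1) = 0.216; P(defective|M2) = 0.311; P(defective|M3) = 0.206; P(defective|M4) = 0.078; P(defective|M5) = 0.225.
Prior × likelihood for each source: 0.12·0.216=0.02592, 0.16·0.311=0.04976, 0.28·0.206=0.05768, 0.12·0.078=0.009360, 0.32·0.225=0.07200. Summing gives P(defective) = 0.21472.
P(Machine 5 | defective) = 0.07200 / 0.21472 = 0.3353.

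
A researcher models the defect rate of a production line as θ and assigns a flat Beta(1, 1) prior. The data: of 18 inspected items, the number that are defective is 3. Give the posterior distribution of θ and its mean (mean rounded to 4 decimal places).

The binomial likelihood is conjugate to the Beta prior: with 3 successes and 15 failures, the posterior is Beta(1+3, 1+15) = Beta(4, 16).
Posterior mean = α/(α+β) = 4/20 = 0.2000.

Posterior: Beta(4, 16); mean ≈ 0.2000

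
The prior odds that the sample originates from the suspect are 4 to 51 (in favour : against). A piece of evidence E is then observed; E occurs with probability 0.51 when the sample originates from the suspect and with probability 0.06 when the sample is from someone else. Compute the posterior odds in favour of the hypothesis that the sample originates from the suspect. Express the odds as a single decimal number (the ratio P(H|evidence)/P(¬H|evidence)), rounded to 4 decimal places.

Prior odds = 4/51 = 0.078431. In log-odds, ln(0.078431) = -2.5455.
Add log likelihood ratio: ln(8.5000) = 2.1401.
Posterior log-odds = -0.40547, so posterior odds = exp(-0.40547) = 0.66667.

Posterior odds ≈ 0.6667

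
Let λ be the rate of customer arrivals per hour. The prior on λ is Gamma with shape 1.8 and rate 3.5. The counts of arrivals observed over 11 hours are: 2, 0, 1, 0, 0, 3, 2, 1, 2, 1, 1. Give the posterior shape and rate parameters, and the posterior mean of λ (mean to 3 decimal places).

Total count ∑xᵢ = 13 over n = 11 hours.
Gamma is conjugate to the Poisson likelihood: posterior is Gamma(shape = 1.8+13 = 14.8, rate = 3.5+11 = 14.5).
Posterior mean = shape/rate = 14.8/14.5 = 1.021.

Posterior: Gamma(shape=14.8, rate=14.5); mean ≈ 1.021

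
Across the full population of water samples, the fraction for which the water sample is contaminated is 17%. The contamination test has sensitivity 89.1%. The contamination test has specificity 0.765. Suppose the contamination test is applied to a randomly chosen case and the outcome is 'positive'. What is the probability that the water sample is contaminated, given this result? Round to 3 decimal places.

Write H for 'the water sample is contaminated'. Prior odds H:¬H = 0.17/0.83 = 0.20482. For the 'positive' outcome, the likelihood ratio is 0.891/0.235 = 3.7915.
Posterior odds = 0.20482 × 3.7915 = 0.77657, so P(H|E) = 0.77657/(1+0.77657) = 0.437.

P(H | E) ≈ 0.437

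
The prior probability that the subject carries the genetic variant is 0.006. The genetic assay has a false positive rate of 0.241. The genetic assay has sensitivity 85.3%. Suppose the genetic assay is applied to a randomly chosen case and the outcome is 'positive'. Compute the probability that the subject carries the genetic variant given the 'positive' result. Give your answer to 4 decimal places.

Let H be the event that the subject carries the genetic variant. P(H) = 0.006, so P(¬H) = 0.994. With E the 'positive' result, P(E|H) = 0.853 and P(E|¬H) = 0.241.
P(E) = 0.853·0.006 + 0.241·0.994 = 0.0051180 + 0.23955 = 0.24467.
By Bayes' theorem, P(H|E) = 0.0051180 / 0.24467 = 0.0209.

P(H | E) ≈ 0.0209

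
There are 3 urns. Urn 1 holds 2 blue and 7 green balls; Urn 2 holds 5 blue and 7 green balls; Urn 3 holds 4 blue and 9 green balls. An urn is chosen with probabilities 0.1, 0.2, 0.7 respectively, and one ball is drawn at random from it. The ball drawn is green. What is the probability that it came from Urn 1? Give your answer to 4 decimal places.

Tabulate prior·likelihood by source: [1] prior 0.1, lik 0.7778, product 0.07778; [2] prior 0.2, lik 0.5833, product 0.1167; [3] prior 0.7, lik 0.6923, product 0.4846.
Normalizing constant = 0.67906; the posterior for Urn 1 is its product over the sum, 0.07778/0.67906 = 0.1145.

Posterior probability ≈ 0.1145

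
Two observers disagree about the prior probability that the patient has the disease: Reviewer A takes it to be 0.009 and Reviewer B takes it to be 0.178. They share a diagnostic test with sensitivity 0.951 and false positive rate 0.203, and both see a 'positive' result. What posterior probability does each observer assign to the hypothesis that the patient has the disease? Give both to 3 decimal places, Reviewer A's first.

Reviewer A: 0.041; Reviewer B: 0.504

P('+'|H) = 0.951, P('+'|¬H) = 0.203.
Reviewer A: numerator 0.951·0.009 = 0.0085590; evidence = 0.0085590+0.203·0.991 = 0.20973; posterior = 0.041.
Reviewer B: numerator 0.951·0.178 = 0.16928; evidence = 0.16928+0.203·0.822 = 0.33614; posterior = 0.504.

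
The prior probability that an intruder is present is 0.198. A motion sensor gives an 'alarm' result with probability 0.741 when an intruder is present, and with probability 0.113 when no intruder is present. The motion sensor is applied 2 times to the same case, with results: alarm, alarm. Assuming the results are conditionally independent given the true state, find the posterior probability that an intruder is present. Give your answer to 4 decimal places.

Posterior P(H) ≈ 0.9139

Let H be the event that an intruder is present; start with P(H) = 0.198. P('alarm'|H) = 0.741, P('alarm'|¬H) = 0.113.
Update on result 1 ('alarm'): P(H) ← 0.741·0.1980 / (0.741·0.1980 + 0.113·0.8020) = 0.14672/0.23734 = 0.6182.
Update on result 2 ('alarm'): P(H) ← 0.741·0.6182 / (0.741·0.6182 + 0.113·0.3818) = 0.45806/0.50121 = 0.9139.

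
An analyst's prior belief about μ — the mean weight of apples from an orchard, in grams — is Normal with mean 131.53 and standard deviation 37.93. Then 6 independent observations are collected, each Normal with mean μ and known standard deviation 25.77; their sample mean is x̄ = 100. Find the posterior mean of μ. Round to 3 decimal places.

Posterior mean ≈ 102.252

Prior precision 1/τ₀² = 1/37.93² = 0.00069508; data precision n/σ² = 6/25.77² = 0.00903488.
Posterior precision = 0.00069508 + 0.00903488 = 0.00972996.
Posterior mean = (0.00069508·131.53 + 0.00903488·100) / 0.00972996 = 102.252.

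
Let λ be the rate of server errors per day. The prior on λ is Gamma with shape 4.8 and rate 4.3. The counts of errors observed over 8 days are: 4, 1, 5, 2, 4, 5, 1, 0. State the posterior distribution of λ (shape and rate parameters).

The Poisson likelihood adds the total count to the shape and the number of exposure periods to the rate. Here ∑xᵢ = 22 and n = 8, so shape 4.8→26.8 and rate 4.3→12.3.

Posterior: Gamma(shape=26.8, rate=12.3)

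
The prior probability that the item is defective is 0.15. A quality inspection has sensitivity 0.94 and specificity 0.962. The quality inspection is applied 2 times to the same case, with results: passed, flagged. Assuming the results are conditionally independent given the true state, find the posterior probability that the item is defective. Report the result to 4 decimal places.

Let H be the event that the item is defective; start with P(H) = 0.15. P('flagged'|H) = 0.94, P('flagged'|¬H) = 0.038.
Update on result 1 ('passed'): P(H) ← 0.06·0.1500 / (0.06·0.1500 + 0.962·0.8500) = 0.0090000/0.82670 = 0.0109.
Update on result 2 ('flagged'): P(H) ← 0.94·0.0109 / (0.94·0.0109 + 0.038·0.9891) = 0.010233/0.047820 = 0.2140.

Posterior P(H) ≈ 0.2140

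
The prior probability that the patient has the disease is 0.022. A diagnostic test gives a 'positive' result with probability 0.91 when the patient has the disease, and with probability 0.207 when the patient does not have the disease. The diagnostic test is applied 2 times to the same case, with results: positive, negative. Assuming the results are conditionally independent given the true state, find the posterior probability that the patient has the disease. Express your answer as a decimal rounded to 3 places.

Posterior P(H) ≈ 0.011

Let H be the event that the patient has the disease; start with P(H) = 0.022. P('positive'|H) = 0.91, P('positive'|¬H) = 0.207.
Update on result 1 ('positive'): P(H) ← 0.91·0.0220 / (0.91·0.0220 + 0.207·0.9780) = 0.020020/0.22247 = 0.0900.
Update on result 2 ('negative'): P(H) ← 0.09·0.0900 / (0.09·0.0900 + 0.793·0.9100) = 0.0080992/0.72974 = 0.0111.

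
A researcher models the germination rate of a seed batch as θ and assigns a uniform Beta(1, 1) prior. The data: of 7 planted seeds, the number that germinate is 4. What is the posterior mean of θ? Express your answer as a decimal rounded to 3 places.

Posterior mean ≈ 0.556

The binomial likelihood is conjugate to the Beta prior: with 4 successes and 3 failures, the posterior is Beta(1+4, 1+3) = Beta(5, 4).
E[θ | data] = 5/(5+4) = 0.556.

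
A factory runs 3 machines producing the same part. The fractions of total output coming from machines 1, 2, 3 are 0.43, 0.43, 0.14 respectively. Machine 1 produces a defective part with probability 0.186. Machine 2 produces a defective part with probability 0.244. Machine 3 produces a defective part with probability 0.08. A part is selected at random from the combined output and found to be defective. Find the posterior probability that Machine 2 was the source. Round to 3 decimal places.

Posterior probability ≈ 0.535

P(defective|M1) = 0.186; P(defective|M2) = 0.244; P(defective|M3) = 0.08.
Prior × likelihood for each source: 0.43·0.186=0.07998, 0.43·0.244=0.1049, 0.14·0.08=0.01120. Summing gives P(defective) = 0.19610.
P(Machine 2 | defective) = 0.1049 / 0.19610 = 0.535.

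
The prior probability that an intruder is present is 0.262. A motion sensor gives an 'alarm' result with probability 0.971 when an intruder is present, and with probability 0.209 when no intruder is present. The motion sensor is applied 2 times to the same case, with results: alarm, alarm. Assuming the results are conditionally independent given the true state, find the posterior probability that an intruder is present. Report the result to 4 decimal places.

Posterior P(H) ≈ 0.8846

Let H be the event that an intruder is present; start with P(H) = 0.262. P('alarm'|H) = 0.971, P('alarm'|¬H) = 0.209.
Update on result 1 ('alarm'): P(H) ← 0.971·0.2620 / (0.971·0.2620 + 0.209·0.7380) = 0.25440/0.40864 = 0.6226.
Update on result 2 ('alarm'): P(H) ← 0.971·0.6226 / (0.971·0.6226 + 0.209·0.3774) = 0.60450/0.68338 = 0.8846.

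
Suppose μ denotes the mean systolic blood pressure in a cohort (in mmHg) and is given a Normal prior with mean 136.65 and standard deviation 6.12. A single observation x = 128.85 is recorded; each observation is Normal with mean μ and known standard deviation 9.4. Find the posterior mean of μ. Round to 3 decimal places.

Prior precision 1/τ₀² = 1/6.12² = 0.0266991; data precision n/σ² = 1/9.4² = 0.0113173.
Posterior precision = 0.0266991 + 0.0113173 = 0.0380165.
Posterior mean = (0.0266991·136.65 + 0.0113173·128.85) / 0.0380165 = 134.328.

Posterior mean ≈ 134.328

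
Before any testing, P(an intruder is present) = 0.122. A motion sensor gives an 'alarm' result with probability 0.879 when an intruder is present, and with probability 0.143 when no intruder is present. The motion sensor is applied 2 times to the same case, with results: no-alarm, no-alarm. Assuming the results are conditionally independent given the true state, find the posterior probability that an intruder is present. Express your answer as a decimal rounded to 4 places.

Posterior P(H) ≈ 0.0028

With H the event that an intruder is present, the joint likelihood of the observed sequence is P(data|H) = 0.121·0.121 = 0.014641 and P(data|¬H) = 0.857·0.857 = 0.73445.
Bayes: P(H|data) = 0.122·0.014641 / (0.122·0.014641 + 0.878·0.73445) = 0.0017862/0.64663 = 0.0028.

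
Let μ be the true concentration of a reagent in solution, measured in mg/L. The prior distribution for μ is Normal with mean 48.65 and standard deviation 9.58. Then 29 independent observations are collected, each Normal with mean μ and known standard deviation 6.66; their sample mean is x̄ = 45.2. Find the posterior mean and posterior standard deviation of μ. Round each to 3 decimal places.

Prior precision 1/τ₀² = 1/9.58² = 0.0108960; data precision n/σ² = 29/6.66² = 0.653807.
Posterior precision = 0.0108960 + 0.653807 = 0.664703, giving posterior SD = 1/√0.664703 = 1.227.
Posterior mean = (0.0108960·48.65 + 0.653807·45.2) / 0.664703 = 45.257.

Posterior mean ≈ 45.257; posterior SD ≈ 1.227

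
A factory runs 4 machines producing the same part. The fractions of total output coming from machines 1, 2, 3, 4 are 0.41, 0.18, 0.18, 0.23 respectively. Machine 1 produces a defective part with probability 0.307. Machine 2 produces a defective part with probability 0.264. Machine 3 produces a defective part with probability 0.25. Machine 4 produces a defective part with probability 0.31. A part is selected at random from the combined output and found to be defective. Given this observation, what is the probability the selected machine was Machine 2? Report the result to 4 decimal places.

Posterior probability ≈ 0.1640

P(defective|M1) = 0.307; P(defective|M2) = 0.264; P(defective|M3) = 0.25; P(defective|M4) = 0.31.
Prior × likelihood for each source: 0.41·0.307=0.1259, 0.18·0.264=0.04752, 0.18·0.25=0.04500, 0.23·0.31=0.07130. Summing gives P(defective) = 0.28969.
P(Machine 2 | defective) = 0.04752 / 0.28969 = 0.1640.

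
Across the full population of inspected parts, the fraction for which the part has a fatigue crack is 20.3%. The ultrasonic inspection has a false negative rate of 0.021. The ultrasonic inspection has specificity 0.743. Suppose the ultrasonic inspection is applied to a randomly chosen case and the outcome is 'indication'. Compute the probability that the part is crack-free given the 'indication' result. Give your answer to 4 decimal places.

Let H be the event that the part has a fatigue crack. P(H) = 0.203, so P(¬H) = 0.797. With E the 'indication' result, P(E|H) = 0.979 and P(E|¬H) = 0.257.
P(E) = 0.979·0.203 + 0.257·0.797 = 0.19874 + 0.20483 = 0.40357.
By Bayes' theorem, P(H|E) = 0.19874 / 0.40357 = 0.4925. Hence P(¬H|E) = 1 − 0.4925 = 0.5075.

P(¬H | E) ≈ 0.5075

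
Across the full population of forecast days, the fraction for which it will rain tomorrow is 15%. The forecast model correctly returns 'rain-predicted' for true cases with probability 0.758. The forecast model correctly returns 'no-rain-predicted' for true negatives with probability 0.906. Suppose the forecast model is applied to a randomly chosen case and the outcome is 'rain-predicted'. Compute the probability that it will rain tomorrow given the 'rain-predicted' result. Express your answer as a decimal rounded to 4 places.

Write H for 'it will rain tomorrow'. Prior odds H:¬H = 0.15/0.85 = 0.17647. For the 'rain-predicted' outcome, the likelihood ratio is 0.758/0.094 = 8.0638.
Posterior odds = 0.17647 × 8.0638 = 1.4230, so P(H|E) = 1.4230/(1+1.4230) = 0.5873.

P(H | E) ≈ 0.5873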